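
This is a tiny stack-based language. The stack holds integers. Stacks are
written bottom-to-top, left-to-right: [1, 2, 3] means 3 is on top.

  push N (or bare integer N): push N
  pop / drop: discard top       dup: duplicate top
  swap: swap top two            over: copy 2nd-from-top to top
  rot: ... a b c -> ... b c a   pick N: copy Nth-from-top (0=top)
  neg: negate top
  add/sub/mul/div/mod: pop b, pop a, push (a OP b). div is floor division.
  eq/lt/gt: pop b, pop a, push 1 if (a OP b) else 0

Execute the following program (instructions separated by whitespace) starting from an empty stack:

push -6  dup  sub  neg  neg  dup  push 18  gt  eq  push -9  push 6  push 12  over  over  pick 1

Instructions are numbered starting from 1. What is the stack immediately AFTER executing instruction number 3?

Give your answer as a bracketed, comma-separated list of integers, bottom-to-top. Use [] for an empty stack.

Step 1 ('push -6'): [-6]
Step 2 ('dup'): [-6, -6]
Step 3 ('sub'): [0]

Answer: [0]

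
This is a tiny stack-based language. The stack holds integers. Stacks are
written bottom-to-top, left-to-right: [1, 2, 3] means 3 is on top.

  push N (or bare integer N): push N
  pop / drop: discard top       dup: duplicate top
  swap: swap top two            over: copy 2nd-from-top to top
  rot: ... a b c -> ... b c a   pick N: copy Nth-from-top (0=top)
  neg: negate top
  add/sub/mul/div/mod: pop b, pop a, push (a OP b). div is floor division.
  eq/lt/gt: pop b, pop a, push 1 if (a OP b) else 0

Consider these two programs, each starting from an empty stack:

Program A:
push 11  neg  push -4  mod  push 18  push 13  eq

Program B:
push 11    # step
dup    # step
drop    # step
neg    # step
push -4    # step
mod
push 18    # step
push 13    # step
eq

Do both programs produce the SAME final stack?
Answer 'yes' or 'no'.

Answer: yes

Derivation:
Program A trace:
  After 'push 11': [11]
  After 'neg': [-11]
  After 'push -4': [-11, -4]
  After 'mod': [-3]
  After 'push 18': [-3, 18]
  After 'push 13': [-3, 18, 13]
  After 'eq': [-3, 0]
Program A final stack: [-3, 0]

Program B trace:
  After 'push 11': [11]
  After 'dup': [11, 11]
  After 'drop': [11]
  After 'neg': [-11]
  After 'push -4': [-11, -4]
  After 'mod': [-3]
  After 'push 18': [-3, 18]
  After 'push 13': [-3, 18, 13]
  After 'eq': [-3, 0]
Program B final stack: [-3, 0]
Same: yes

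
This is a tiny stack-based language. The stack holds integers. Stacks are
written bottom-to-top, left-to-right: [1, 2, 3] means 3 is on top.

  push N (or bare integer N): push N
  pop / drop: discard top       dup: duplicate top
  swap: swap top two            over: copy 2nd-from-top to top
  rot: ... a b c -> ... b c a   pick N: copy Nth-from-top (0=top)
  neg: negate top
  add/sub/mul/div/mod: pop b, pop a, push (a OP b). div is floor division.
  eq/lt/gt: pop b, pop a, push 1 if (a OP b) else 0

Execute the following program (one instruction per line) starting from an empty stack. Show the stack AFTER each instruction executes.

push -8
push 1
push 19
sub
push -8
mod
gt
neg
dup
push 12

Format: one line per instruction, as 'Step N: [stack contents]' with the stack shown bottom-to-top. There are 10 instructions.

Step 1: [-8]
Step 2: [-8, 1]
Step 3: [-8, 1, 19]
Step 4: [-8, -18]
Step 5: [-8, -18, -8]
Step 6: [-8, -2]
Step 7: [0]
Step 8: [0]
Step 9: [0, 0]
Step 10: [0, 0, 12]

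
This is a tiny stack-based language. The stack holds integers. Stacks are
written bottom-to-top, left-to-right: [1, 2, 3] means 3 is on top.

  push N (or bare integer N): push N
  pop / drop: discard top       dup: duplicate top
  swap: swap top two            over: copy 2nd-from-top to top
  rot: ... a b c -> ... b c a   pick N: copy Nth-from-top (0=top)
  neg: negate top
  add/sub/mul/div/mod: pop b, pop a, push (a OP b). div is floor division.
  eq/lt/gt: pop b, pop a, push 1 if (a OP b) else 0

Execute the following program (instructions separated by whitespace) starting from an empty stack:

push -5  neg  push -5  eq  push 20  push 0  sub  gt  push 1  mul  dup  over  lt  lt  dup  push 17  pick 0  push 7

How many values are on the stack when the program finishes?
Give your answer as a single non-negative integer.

After 'push -5': stack = [-5] (depth 1)
After 'neg': stack = [5] (depth 1)
After 'push -5': stack = [5, -5] (depth 2)
After 'eq': stack = [0] (depth 1)
After 'push 20': stack = [0, 20] (depth 2)
After 'push 0': stack = [0, 20, 0] (depth 3)
After 'sub': stack = [0, 20] (depth 2)
After 'gt': stack = [0] (depth 1)
After 'push 1': stack = [0, 1] (depth 2)
After 'mul': stack = [0] (depth 1)
After 'dup': stack = [0, 0] (depth 2)
After 'over': stack = [0, 0, 0] (depth 3)
After 'lt': stack = [0, 0] (depth 2)
After 'lt': stack = [0] (depth 1)
After 'dup': stack = [0, 0] (depth 2)
After 'push 17': stack = [0, 0, 17] (depth 3)
After 'pick 0': stack = [0, 0, 17, 17] (depth 4)
After 'push 7': stack = [0, 0, 17, 17, 7] (depth 5)

Answer: 5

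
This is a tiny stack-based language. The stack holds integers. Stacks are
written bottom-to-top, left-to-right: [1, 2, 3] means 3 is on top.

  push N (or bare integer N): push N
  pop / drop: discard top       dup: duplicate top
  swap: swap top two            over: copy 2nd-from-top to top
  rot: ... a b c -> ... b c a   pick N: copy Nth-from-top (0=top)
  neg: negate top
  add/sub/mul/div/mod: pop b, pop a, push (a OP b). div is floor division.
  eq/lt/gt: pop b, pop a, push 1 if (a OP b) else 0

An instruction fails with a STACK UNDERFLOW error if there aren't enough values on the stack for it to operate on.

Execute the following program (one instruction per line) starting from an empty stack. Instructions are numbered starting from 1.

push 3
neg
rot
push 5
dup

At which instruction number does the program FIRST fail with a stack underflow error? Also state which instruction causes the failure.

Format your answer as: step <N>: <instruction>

Answer: step 3: rot

Derivation:
Step 1 ('push 3'): stack = [3], depth = 1
Step 2 ('neg'): stack = [-3], depth = 1
Step 3 ('rot'): needs 3 value(s) but depth is 1 — STACK UNDERFLOW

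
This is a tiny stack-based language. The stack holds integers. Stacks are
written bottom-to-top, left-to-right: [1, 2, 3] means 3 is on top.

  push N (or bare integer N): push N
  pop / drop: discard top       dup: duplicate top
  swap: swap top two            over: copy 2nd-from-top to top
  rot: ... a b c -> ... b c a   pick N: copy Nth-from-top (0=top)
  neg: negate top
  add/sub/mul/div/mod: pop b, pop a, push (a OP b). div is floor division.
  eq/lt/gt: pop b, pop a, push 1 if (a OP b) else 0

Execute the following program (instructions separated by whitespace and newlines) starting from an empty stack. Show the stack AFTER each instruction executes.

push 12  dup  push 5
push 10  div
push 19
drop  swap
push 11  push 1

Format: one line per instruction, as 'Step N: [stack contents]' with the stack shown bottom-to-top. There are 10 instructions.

Step 1: [12]
Step 2: [12, 12]
Step 3: [12, 12, 5]
Step 4: [12, 12, 5, 10]
Step 5: [12, 12, 0]
Step 6: [12, 12, 0, 19]
Step 7: [12, 12, 0]
Step 8: [12, 0, 12]
Step 9: [12, 0, 12, 11]
Step 10: [12, 0, 12, 11, 1]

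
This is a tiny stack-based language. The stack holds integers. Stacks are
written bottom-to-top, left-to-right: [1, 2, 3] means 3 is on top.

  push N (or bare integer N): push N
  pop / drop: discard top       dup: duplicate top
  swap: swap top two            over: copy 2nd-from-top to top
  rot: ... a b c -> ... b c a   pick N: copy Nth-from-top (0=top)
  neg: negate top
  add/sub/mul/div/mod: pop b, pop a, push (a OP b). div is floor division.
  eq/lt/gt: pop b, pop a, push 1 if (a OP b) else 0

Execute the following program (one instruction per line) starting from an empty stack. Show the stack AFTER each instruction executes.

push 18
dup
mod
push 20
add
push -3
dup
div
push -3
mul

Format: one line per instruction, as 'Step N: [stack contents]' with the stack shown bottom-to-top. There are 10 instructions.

Step 1: [18]
Step 2: [18, 18]
Step 3: [0]
Step 4: [0, 20]
Step 5: [20]
Step 6: [20, -3]
Step 7: [20, -3, -3]
Step 8: [20, 1]
Step 9: [20, 1, -3]
Step 10: [20, -3]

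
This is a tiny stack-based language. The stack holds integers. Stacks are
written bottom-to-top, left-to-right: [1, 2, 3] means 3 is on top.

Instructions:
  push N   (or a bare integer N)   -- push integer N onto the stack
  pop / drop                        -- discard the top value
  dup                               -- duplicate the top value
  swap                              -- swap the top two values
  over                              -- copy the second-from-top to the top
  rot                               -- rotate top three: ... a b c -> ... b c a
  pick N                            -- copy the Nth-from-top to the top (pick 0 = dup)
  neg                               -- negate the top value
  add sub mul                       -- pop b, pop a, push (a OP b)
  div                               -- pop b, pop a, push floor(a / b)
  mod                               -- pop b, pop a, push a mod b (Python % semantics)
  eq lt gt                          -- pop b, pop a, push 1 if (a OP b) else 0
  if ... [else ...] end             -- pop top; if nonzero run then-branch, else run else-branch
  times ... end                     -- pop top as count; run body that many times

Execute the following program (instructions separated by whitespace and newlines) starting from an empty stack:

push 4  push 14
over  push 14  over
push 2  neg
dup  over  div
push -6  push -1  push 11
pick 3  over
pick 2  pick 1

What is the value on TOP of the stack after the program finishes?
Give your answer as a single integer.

Answer: 11

Derivation:
After 'push 4': [4]
After 'push 14': [4, 14]
After 'over': [4, 14, 4]
After 'push 14': [4, 14, 4, 14]
After 'over': [4, 14, 4, 14, 4]
After 'push 2': [4, 14, 4, 14, 4, 2]
After 'neg': [4, 14, 4, 14, 4, -2]
After 'dup': [4, 14, 4, 14, 4, -2, -2]
After 'over': [4, 14, 4, 14, 4, -2, -2, -2]
After 'div': [4, 14, 4, 14, 4, -2, 1]
After 'push -6': [4, 14, 4, 14, 4, -2, 1, -6]
After 'push -1': [4, 14, 4, 14, 4, -2, 1, -6, -1]
After 'push 11': [4, 14, 4, 14, 4, -2, 1, -6, -1, 11]
After 'pick 3': [4, 14, 4, 14, 4, -2, 1, -6, -1, 11, 1]
After 'over': [4, 14, 4, 14, 4, -2, 1, -6, -1, 11, 1, 11]
After 'pick 2': [4, 14, 4, 14, 4, -2, 1, -6, -1, 11, 1, 11, 11]
After 'pick 1': [4, 14, 4, 14, 4, -2, 1, -6, -1, 11, 1, 11, 11, 11]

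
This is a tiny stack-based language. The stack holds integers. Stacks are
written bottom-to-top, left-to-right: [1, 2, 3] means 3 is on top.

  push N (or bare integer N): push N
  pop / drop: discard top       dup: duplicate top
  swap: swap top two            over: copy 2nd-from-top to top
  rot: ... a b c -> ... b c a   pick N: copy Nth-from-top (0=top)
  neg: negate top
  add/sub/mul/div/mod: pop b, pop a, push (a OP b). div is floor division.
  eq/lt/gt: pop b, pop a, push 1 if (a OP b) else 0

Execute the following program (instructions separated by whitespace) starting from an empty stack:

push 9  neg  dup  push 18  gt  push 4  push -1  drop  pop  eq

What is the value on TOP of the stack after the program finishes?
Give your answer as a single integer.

After 'push 9': [9]
After 'neg': [-9]
After 'dup': [-9, -9]
After 'push 18': [-9, -9, 18]
After 'gt': [-9, 0]
After 'push 4': [-9, 0, 4]
After 'push -1': [-9, 0, 4, -1]
After 'drop': [-9, 0, 4]
After 'pop': [-9, 0]
After 'eq': [0]

Answer: 0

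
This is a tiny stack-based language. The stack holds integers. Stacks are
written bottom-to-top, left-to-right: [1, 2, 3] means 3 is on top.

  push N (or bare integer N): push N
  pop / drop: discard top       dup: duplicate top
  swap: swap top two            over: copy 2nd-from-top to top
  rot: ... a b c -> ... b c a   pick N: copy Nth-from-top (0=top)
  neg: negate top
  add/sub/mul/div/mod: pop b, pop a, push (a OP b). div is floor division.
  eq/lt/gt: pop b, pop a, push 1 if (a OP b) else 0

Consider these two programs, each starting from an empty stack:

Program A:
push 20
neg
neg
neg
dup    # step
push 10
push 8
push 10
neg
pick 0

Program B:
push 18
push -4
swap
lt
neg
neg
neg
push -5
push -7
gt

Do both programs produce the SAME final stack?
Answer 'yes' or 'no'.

Program A trace:
  After 'push 20': [20]
  After 'neg': [-20]
  After 'neg': [20]
  After 'neg': [-20]
  After 'dup': [-20, -20]
  After 'push 10': [-20, -20, 10]
  After 'push 8': [-20, -20, 10, 8]
  After 'push 10': [-20, -20, 10, 8, 10]
  After 'neg': [-20, -20, 10, 8, -10]
  After 'pick 0': [-20, -20, 10, 8, -10, -10]
Program A final stack: [-20, -20, 10, 8, -10, -10]

Program B trace:
  After 'push 18': [18]
  After 'push -4': [18, -4]
  After 'swap': [-4, 18]
  After 'lt': [1]
  After 'neg': [-1]
  After 'neg': [1]
  After 'neg': [-1]
  After 'push -5': [-1, -5]
  After 'push -7': [-1, -5, -7]
  After 'gt': [-1, 1]
Program B final stack: [-1, 1]
Same: no

Answer: no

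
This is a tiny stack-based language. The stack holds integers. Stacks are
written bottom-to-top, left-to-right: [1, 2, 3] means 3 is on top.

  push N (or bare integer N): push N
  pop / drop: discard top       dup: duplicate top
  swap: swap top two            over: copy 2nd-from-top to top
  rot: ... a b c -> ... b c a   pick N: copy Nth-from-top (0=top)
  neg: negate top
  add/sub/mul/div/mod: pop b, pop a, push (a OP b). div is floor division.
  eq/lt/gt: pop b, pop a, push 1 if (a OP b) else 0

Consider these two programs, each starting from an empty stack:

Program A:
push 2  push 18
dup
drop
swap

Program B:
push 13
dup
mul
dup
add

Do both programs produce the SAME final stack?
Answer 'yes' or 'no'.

Program A trace:
  After 'push 2': [2]
  After 'push 18': [2, 18]
  After 'dup': [2, 18, 18]
  After 'drop': [2, 18]
  After 'swap': [18, 2]
Program A final stack: [18, 2]

Program B trace:
  After 'push 13': [13]
  After 'dup': [13, 13]
  After 'mul': [169]
  After 'dup': [169, 169]
  After 'add': [338]
Program B final stack: [338]
Same: no

Answer: no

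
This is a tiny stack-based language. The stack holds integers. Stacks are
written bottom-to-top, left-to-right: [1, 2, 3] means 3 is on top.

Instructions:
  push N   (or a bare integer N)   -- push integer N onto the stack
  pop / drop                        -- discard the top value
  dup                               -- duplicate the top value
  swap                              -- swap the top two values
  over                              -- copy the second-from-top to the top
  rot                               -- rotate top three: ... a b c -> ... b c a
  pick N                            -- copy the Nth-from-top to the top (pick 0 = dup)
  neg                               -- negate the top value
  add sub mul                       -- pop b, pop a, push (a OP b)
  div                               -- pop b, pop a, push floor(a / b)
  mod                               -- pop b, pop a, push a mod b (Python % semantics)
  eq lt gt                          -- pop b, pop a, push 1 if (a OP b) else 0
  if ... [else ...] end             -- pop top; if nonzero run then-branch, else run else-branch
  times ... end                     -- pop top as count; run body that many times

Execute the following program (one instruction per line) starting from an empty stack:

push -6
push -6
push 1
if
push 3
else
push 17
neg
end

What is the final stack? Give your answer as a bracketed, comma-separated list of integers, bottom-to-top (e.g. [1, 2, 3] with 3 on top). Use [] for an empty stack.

After 'push -6': [-6]
After 'push -6': [-6, -6]
After 'push 1': [-6, -6, 1]
After 'if': [-6, -6]
After 'push 3': [-6, -6, 3]

Answer: [-6, -6, 3]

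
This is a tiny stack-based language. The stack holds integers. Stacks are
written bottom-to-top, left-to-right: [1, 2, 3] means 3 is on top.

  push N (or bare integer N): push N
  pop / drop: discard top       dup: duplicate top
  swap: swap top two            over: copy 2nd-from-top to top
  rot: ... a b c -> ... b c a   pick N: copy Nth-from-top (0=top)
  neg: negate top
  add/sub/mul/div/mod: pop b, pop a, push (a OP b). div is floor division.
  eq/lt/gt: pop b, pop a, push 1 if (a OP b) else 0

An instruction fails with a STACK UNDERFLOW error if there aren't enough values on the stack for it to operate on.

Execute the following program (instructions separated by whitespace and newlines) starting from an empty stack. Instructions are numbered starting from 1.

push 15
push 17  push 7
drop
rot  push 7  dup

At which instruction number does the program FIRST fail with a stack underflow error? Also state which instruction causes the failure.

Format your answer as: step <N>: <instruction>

Step 1 ('push 15'): stack = [15], depth = 1
Step 2 ('push 17'): stack = [15, 17], depth = 2
Step 3 ('push 7'): stack = [15, 17, 7], depth = 3
Step 4 ('drop'): stack = [15, 17], depth = 2
Step 5 ('rot'): needs 3 value(s) but depth is 2 — STACK UNDERFLOW

Answer: step 5: rot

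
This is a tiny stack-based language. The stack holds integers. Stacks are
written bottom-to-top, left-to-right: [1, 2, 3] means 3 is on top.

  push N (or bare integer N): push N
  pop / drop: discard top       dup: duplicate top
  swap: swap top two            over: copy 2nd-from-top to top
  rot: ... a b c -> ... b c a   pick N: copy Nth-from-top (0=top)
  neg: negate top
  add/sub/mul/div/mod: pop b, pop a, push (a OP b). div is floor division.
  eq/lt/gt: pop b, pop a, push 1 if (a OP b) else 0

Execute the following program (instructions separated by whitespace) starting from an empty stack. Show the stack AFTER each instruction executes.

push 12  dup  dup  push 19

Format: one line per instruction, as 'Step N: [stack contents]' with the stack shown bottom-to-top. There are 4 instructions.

Step 1: [12]
Step 2: [12, 12]
Step 3: [12, 12, 12]
Step 4: [12, 12, 12, 19]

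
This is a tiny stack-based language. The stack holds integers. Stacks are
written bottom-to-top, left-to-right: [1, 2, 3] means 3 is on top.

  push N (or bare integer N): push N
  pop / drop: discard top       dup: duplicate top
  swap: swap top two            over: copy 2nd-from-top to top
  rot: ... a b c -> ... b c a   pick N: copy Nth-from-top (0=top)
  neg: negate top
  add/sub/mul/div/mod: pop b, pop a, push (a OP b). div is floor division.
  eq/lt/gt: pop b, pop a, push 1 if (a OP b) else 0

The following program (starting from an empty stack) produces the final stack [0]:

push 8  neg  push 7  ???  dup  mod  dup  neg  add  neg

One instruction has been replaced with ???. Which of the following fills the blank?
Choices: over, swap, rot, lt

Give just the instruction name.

Stack before ???: [-8, 7]
Stack after ???:  [1]
Checking each choice:
  over: produces [-8, 7, 0]
  swap: produces [7, 0]
  rot: stack underflow (need 3, have 2)
  lt: MATCH


Answer: lt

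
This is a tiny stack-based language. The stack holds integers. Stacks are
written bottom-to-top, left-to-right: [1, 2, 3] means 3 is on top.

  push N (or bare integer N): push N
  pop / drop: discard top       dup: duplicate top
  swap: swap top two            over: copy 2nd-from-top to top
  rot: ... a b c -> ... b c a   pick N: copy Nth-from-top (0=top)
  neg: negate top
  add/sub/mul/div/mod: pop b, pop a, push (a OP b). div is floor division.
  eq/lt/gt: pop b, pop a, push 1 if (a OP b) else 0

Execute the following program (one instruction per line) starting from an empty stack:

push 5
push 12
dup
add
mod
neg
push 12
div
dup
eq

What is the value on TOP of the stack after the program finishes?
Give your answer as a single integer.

Answer: 1

Derivation:
After 'push 5': [5]
After 'push 12': [5, 12]
After 'dup': [5, 12, 12]
After 'add': [5, 24]
After 'mod': [5]
After 'neg': [-5]
After 'push 12': [-5, 12]
After 'div': [-1]
After 'dup': [-1, -1]
After 'eq': [1]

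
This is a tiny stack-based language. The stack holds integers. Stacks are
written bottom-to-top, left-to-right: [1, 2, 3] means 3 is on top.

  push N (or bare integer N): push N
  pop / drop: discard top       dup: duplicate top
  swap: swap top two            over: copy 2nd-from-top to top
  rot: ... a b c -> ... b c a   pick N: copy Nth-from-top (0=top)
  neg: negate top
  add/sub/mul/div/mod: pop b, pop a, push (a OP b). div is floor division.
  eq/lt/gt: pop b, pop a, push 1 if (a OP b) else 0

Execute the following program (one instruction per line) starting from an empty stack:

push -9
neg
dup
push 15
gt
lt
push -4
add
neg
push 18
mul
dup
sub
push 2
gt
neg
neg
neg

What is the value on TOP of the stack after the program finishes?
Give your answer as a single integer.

After 'push -9': [-9]
After 'neg': [9]
After 'dup': [9, 9]
After 'push 15': [9, 9, 15]
After 'gt': [9, 0]
After 'lt': [0]
After 'push -4': [0, -4]
After 'add': [-4]
After 'neg': [4]
After 'push 18': [4, 18]
After 'mul': [72]
After 'dup': [72, 72]
After 'sub': [0]
After 'push 2': [0, 2]
After 'gt': [0]
After 'neg': [0]
After 'neg': [0]
After 'neg': [0]

Answer: 0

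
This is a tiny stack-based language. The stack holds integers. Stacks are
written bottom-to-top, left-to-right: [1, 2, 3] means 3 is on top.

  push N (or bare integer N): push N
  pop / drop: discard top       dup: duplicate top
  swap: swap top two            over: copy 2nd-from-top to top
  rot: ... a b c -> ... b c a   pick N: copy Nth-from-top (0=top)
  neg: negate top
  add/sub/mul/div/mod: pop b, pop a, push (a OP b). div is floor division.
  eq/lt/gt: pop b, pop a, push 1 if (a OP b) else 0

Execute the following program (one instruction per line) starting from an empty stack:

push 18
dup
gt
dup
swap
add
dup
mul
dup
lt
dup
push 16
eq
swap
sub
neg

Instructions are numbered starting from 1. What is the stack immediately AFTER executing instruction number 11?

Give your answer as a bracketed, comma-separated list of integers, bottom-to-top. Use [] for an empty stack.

Step 1 ('push 18'): [18]
Step 2 ('dup'): [18, 18]
Step 3 ('gt'): [0]
Step 4 ('dup'): [0, 0]
Step 5 ('swap'): [0, 0]
Step 6 ('add'): [0]
Step 7 ('dup'): [0, 0]
Step 8 ('mul'): [0]
Step 9 ('dup'): [0, 0]
Step 10 ('lt'): [0]
Step 11 ('dup'): [0, 0]

Answer: [0, 0]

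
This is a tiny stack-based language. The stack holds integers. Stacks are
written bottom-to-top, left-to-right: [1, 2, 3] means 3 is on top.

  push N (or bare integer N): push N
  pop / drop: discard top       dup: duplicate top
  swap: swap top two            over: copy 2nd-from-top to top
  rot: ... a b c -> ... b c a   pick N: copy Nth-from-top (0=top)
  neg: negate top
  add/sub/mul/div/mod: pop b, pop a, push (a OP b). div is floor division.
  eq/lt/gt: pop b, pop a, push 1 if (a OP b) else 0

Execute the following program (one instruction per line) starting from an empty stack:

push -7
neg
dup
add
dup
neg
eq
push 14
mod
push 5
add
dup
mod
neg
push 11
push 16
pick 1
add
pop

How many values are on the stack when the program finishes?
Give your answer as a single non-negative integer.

After 'push -7': stack = [-7] (depth 1)
After 'neg': stack = [7] (depth 1)
After 'dup': stack = [7, 7] (depth 2)
After 'add': stack = [14] (depth 1)
After 'dup': stack = [14, 14] (depth 2)
After 'neg': stack = [14, -14] (depth 2)
After 'eq': stack = [0] (depth 1)
After 'push 14': stack = [0, 14] (depth 2)
After 'mod': stack = [0] (depth 1)
After 'push 5': stack = [0, 5] (depth 2)
After 'add': stack = [5] (depth 1)
After 'dup': stack = [5, 5] (depth 2)
After 'mod': stack = [0] (depth 1)
After 'neg': stack = [0] (depth 1)
After 'push 11': stack = [0, 11] (depth 2)
After 'push 16': stack = [0, 11, 16] (depth 3)
After 'pick 1': stack = [0, 11, 16, 11] (depth 4)
After 'add': stack = [0, 11, 27] (depth 3)
After 'pop': stack = [0, 11] (depth 2)

Answer: 2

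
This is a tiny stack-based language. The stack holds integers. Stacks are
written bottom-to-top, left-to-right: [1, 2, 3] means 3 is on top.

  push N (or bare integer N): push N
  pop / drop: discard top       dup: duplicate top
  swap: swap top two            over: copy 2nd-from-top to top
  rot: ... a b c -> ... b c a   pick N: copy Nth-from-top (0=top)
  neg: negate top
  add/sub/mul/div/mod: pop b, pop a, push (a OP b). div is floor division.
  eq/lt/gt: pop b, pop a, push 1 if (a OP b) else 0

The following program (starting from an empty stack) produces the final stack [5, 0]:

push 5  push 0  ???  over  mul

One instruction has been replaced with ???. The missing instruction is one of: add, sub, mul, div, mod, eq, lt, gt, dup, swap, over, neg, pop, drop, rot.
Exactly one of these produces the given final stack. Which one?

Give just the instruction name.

Answer: neg

Derivation:
Stack before ???: [5, 0]
Stack after ???:  [5, 0]
The instruction that transforms [5, 0] -> [5, 0] is: neg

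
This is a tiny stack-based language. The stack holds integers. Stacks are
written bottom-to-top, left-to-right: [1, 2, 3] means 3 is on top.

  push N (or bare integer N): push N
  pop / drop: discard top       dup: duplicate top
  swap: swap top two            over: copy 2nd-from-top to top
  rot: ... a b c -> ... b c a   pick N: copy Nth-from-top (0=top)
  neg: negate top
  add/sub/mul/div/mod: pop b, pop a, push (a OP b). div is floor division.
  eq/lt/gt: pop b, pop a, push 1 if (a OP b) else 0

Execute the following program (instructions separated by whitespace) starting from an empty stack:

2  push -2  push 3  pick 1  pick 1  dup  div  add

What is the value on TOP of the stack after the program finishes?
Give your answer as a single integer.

Answer: -1

Derivation:
After 'push 2': [2]
After 'push -2': [2, -2]
After 'push 3': [2, -2, 3]
After 'pick 1': [2, -2, 3, -2]
After 'pick 1': [2, -2, 3, -2, 3]
After 'dup': [2, -2, 3, -2, 3, 3]
After 'div': [2, -2, 3, -2, 1]
After 'add': [2, -2, 3, -1]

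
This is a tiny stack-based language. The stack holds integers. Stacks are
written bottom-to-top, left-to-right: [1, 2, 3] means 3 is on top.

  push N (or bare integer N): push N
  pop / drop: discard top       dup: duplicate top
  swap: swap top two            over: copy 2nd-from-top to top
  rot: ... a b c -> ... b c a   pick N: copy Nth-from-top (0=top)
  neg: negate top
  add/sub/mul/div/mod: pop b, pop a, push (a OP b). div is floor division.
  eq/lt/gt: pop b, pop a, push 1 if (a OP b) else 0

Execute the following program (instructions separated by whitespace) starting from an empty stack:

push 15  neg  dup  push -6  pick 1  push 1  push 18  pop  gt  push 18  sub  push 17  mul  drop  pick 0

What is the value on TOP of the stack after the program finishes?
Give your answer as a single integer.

Answer: -6

Derivation:
After 'push 15': [15]
After 'neg': [-15]
After 'dup': [-15, -15]
After 'push -6': [-15, -15, -6]
After 'pick 1': [-15, -15, -6, -15]
After 'push 1': [-15, -15, -6, -15, 1]
After 'push 18': [-15, -15, -6, -15, 1, 18]
After 'pop': [-15, -15, -6, -15, 1]
After 'gt': [-15, -15, -6, 0]
After 'push 18': [-15, -15, -6, 0, 18]
After 'sub': [-15, -15, -6, -18]
After 'push 17': [-15, -15, -6, -18, 17]
After 'mul': [-15, -15, -6, -306]
After 'drop': [-15, -15, -6]
After 'pick 0': [-15, -15, -6, -6]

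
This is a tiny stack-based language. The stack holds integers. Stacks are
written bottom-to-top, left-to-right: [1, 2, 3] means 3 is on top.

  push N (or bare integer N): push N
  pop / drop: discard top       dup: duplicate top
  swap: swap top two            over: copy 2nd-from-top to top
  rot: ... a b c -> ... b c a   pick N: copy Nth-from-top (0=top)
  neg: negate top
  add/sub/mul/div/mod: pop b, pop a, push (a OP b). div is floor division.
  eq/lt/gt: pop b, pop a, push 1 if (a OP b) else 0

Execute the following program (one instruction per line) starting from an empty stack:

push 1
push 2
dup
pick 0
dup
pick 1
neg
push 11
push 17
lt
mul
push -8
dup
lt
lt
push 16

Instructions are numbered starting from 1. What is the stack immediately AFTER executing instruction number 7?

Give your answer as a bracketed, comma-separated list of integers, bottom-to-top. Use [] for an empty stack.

Answer: [1, 2, 2, 2, 2, -2]

Derivation:
Step 1 ('push 1'): [1]
Step 2 ('push 2'): [1, 2]
Step 3 ('dup'): [1, 2, 2]
Step 4 ('pick 0'): [1, 2, 2, 2]
Step 5 ('dup'): [1, 2, 2, 2, 2]
Step 6 ('pick 1'): [1, 2, 2, 2, 2, 2]
Step 7 ('neg'): [1, 2, 2, 2, 2, -2]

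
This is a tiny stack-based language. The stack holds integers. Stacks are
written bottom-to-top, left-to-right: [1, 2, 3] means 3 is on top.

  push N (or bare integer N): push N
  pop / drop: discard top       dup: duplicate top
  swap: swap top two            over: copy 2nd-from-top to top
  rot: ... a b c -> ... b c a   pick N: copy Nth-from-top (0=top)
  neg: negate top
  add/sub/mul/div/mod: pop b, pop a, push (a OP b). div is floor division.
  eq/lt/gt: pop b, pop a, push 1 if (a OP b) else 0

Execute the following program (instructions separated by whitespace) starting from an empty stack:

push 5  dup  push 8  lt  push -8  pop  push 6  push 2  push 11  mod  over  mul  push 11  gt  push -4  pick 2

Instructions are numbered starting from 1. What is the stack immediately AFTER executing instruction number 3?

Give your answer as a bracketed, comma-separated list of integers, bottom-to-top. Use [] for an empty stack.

Answer: [5, 5, 8]

Derivation:
Step 1 ('push 5'): [5]
Step 2 ('dup'): [5, 5]
Step 3 ('push 8'): [5, 5, 8]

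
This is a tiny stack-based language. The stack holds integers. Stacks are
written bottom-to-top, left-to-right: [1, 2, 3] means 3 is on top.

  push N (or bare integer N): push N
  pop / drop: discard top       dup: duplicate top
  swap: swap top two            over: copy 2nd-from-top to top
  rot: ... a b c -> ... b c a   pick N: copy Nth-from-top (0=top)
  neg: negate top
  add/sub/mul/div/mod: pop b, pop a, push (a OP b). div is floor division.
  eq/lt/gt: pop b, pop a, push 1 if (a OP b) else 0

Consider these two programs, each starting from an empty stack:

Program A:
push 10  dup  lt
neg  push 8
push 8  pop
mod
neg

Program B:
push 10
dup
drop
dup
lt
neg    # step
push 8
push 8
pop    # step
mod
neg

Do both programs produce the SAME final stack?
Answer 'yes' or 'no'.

Answer: yes

Derivation:
Program A trace:
  After 'push 10': [10]
  After 'dup': [10, 10]
  After 'lt': [0]
  After 'neg': [0]
  After 'push 8': [0, 8]
  After 'push 8': [0, 8, 8]
  After 'pop': [0, 8]
  After 'mod': [0]
  After 'neg': [0]
Program A final stack: [0]

Program B trace:
  After 'push 10': [10]
  After 'dup': [10, 10]
  After 'drop': [10]
  After 'dup': [10, 10]
  After 'lt': [0]
  After 'neg': [0]
  After 'push 8': [0, 8]
  After 'push 8': [0, 8, 8]
  After 'pop': [0, 8]
  After 'mod': [0]
  After 'neg': [0]
Program B final stack: [0]
Same: yes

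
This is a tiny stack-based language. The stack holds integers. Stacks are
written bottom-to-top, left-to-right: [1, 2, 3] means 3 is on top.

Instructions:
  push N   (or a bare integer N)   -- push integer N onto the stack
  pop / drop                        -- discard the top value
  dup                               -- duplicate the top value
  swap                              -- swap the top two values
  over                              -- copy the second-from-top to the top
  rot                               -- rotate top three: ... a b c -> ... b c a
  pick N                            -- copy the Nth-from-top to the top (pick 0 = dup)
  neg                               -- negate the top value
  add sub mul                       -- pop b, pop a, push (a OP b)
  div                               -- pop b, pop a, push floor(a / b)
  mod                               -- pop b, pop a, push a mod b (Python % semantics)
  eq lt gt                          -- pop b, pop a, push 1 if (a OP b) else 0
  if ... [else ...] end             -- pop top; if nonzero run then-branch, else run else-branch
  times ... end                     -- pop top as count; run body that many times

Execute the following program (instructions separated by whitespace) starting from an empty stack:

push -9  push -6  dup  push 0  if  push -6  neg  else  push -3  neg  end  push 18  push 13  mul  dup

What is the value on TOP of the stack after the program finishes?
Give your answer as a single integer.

After 'push -9': [-9]
After 'push -6': [-9, -6]
After 'dup': [-9, -6, -6]
After 'push 0': [-9, -6, -6, 0]
After 'if': [-9, -6, -6]
After 'push -3': [-9, -6, -6, -3]
After 'neg': [-9, -6, -6, 3]
After 'push 18': [-9, -6, -6, 3, 18]
After 'push 13': [-9, -6, -6, 3, 18, 13]
After 'mul': [-9, -6, -6, 3, 234]
After 'dup': [-9, -6, -6, 3, 234, 234]

Answer: 234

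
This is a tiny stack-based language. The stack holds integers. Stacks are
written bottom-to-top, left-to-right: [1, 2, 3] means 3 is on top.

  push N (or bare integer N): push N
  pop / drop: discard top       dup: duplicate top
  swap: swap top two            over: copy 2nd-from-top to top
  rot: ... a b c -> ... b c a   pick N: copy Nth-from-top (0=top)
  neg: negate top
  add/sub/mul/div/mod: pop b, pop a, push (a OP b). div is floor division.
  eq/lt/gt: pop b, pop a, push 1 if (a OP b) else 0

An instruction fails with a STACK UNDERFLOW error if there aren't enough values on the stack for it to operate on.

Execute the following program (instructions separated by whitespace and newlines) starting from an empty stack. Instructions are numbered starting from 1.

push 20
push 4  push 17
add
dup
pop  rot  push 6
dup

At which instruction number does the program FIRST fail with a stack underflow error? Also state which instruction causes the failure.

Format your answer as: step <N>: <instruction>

Step 1 ('push 20'): stack = [20], depth = 1
Step 2 ('push 4'): stack = [20, 4], depth = 2
Step 3 ('push 17'): stack = [20, 4, 17], depth = 3
Step 4 ('add'): stack = [20, 21], depth = 2
Step 5 ('dup'): stack = [20, 21, 21], depth = 3
Step 6 ('pop'): stack = [20, 21], depth = 2
Step 7 ('rot'): needs 3 value(s) but depth is 2 — STACK UNDERFLOW

Answer: step 7: rot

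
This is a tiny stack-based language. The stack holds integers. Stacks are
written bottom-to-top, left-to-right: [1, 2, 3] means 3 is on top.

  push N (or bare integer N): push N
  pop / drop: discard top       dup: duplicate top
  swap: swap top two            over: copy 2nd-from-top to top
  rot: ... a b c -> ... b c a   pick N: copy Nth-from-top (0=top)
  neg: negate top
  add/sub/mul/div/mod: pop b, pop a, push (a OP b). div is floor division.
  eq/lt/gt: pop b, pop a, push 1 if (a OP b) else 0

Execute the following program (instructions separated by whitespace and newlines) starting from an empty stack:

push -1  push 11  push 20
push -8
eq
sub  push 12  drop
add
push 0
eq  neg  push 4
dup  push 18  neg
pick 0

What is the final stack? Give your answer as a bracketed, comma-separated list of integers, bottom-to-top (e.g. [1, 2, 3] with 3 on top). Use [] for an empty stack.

After 'push -1': [-1]
After 'push 11': [-1, 11]
After 'push 20': [-1, 11, 20]
After 'push -8': [-1, 11, 20, -8]
After 'eq': [-1, 11, 0]
After 'sub': [-1, 11]
After 'push 12': [-1, 11, 12]
After 'drop': [-1, 11]
After 'add': [10]
After 'push 0': [10, 0]
After 'eq': [0]
After 'neg': [0]
After 'push 4': [0, 4]
After 'dup': [0, 4, 4]
After 'push 18': [0, 4, 4, 18]
After 'neg': [0, 4, 4, -18]
After 'pick 0': [0, 4, 4, -18, -18]

Answer: [0, 4, 4, -18, -18]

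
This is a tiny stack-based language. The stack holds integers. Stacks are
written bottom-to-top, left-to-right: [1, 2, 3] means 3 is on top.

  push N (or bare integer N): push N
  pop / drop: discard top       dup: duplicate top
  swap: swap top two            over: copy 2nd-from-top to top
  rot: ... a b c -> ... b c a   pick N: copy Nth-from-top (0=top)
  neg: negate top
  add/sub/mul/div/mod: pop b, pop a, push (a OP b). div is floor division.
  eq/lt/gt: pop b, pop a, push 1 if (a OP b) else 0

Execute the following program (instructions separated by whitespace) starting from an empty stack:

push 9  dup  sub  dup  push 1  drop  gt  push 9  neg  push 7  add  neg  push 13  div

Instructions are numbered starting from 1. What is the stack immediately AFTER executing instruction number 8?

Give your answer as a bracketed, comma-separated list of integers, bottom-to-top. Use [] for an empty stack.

Answer: [0, 9]

Derivation:
Step 1 ('push 9'): [9]
Step 2 ('dup'): [9, 9]
Step 3 ('sub'): [0]
Step 4 ('dup'): [0, 0]
Step 5 ('push 1'): [0, 0, 1]
Step 6 ('drop'): [0, 0]
Step 7 ('gt'): [0]
Step 8 ('push 9'): [0, 9]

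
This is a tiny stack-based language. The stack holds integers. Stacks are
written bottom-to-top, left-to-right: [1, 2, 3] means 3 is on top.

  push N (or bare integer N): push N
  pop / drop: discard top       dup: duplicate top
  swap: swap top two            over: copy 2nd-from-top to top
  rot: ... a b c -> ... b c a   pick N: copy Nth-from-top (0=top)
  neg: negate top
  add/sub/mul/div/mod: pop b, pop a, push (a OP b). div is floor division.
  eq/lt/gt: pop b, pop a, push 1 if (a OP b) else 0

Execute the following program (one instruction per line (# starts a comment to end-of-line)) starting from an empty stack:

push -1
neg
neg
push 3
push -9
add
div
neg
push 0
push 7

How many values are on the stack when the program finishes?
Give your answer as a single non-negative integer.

After 'push -1': stack = [-1] (depth 1)
After 'neg': stack = [1] (depth 1)
After 'neg': stack = [-1] (depth 1)
After 'push 3': stack = [-1, 3] (depth 2)
After 'push -9': stack = [-1, 3, -9] (depth 3)
After 'add': stack = [-1, -6] (depth 2)
After 'div': stack = [0] (depth 1)
After 'neg': stack = [0] (depth 1)
After 'push 0': stack = [0, 0] (depth 2)
After 'push 7': stack = [0, 0, 7] (depth 3)

Answer: 3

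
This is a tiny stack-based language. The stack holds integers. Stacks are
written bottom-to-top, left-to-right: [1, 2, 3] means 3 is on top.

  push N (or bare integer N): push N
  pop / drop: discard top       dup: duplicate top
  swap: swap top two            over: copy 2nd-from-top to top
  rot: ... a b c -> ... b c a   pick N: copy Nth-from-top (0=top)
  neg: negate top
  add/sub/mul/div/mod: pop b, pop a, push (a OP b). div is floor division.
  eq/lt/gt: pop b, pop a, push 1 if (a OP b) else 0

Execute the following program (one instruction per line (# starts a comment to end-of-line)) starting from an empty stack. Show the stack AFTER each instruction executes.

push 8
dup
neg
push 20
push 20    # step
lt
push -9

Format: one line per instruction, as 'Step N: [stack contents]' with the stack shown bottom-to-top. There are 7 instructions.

Step 1: [8]
Step 2: [8, 8]
Step 3: [8, -8]
Step 4: [8, -8, 20]
Step 5: [8, -8, 20, 20]
Step 6: [8, -8, 0]
Step 7: [8, -8, 0, -9]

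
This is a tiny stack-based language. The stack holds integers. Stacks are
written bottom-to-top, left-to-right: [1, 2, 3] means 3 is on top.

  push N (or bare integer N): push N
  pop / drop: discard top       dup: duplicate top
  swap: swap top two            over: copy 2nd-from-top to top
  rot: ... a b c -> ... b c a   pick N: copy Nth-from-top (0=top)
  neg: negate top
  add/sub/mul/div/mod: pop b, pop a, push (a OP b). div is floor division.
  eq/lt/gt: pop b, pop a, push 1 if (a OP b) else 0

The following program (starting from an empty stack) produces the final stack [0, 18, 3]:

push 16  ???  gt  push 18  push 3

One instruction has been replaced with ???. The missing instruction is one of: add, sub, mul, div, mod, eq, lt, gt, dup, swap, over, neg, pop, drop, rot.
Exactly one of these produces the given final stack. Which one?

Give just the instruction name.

Stack before ???: [16]
Stack after ???:  [16, 16]
The instruction that transforms [16] -> [16, 16] is: dup

Answer: dup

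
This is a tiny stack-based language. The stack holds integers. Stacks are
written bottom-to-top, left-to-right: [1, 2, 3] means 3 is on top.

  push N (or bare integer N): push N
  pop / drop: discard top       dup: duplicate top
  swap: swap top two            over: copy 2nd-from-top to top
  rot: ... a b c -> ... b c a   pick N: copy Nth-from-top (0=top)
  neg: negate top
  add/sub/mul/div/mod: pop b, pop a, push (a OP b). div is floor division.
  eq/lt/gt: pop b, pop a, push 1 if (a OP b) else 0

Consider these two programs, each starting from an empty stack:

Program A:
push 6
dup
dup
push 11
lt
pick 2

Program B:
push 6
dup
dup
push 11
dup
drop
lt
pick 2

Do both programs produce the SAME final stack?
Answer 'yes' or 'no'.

Program A trace:
  After 'push 6': [6]
  After 'dup': [6, 6]
  After 'dup': [6, 6, 6]
  After 'push 11': [6, 6, 6, 11]
  After 'lt': [6, 6, 1]
  After 'pick 2': [6, 6, 1, 6]
Program A final stack: [6, 6, 1, 6]

Program B trace:
  After 'push 6': [6]
  After 'dup': [6, 6]
  After 'dup': [6, 6, 6]
  After 'push 11': [6, 6, 6, 11]
  After 'dup': [6, 6, 6, 11, 11]
  After 'drop': [6, 6, 6, 11]
  After 'lt': [6, 6, 1]
  After 'pick 2': [6, 6, 1, 6]
Program B final stack: [6, 6, 1, 6]
Same: yes

Answer: yes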